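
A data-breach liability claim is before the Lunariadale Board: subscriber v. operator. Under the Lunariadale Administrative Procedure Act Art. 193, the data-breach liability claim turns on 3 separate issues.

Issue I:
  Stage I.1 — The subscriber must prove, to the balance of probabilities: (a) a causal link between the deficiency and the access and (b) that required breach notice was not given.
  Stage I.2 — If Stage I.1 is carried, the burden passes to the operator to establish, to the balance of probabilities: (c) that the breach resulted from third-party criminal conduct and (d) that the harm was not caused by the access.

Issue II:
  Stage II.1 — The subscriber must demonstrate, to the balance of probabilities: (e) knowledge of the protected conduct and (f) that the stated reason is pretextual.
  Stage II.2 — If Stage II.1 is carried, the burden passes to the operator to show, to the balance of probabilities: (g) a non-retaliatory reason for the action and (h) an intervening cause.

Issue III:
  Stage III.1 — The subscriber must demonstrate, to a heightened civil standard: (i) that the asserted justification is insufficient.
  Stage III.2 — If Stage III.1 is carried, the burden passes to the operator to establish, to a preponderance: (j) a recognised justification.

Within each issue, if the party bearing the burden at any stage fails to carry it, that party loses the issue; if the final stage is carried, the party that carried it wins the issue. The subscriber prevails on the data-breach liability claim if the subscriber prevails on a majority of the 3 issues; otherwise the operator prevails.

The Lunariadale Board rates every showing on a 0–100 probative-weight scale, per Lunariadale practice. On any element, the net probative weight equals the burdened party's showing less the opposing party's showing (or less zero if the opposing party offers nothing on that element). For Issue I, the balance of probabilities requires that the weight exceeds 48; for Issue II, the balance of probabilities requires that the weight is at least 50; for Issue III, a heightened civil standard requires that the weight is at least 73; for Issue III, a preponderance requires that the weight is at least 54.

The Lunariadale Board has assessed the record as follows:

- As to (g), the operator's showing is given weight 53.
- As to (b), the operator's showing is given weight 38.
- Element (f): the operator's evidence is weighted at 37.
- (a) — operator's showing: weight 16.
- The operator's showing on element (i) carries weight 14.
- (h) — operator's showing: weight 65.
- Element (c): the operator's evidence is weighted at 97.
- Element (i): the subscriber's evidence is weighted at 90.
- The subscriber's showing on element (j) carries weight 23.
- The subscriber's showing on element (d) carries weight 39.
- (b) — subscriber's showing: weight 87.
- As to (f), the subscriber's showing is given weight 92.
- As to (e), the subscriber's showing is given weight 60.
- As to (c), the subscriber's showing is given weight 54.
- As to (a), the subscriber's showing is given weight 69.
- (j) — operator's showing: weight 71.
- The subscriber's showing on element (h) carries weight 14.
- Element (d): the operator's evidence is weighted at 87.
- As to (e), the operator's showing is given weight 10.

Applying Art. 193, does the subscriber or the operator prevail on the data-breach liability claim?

subscriber

— Issue I —
At Stage I.1 the subscriber must meet the balance of probabilities (weight exceeds 48): on (a) the weight is 69 less the opposing 16 gives net 53, which does exceed 48, so (a) meets the standard; on (b) the weight is 87 less the opposing 38 gives net 49, > 48, so (b) meets the standard.
  All elements met. The burden passes to the operator.
At Stage I.2 the operator must meet the balance of probabilities (weight exceeds 48): on (c) the weight is 97 less the opposing 54 gives net 43, ≤ 48, so (c) does not meet the standard; on (d) the weight is 87 less the opposing 39 gives net 48, ≤ 48, so (d) does not meet the standard.
  Not every element is met, so the operator fails to carry Stage I.2.
So the subscriber prevails on this issue.
— Issue II —
At Stage II.1 the subscriber must meet the balance of probabilities (weight is at least 50): on (e) the weight is 60 less the opposing 10 gives net 50, ≥ 50, so (e) meets the standard; on (f) the weight is 92 less the opposing 37 gives net 55, which does reach 50, so (f) meets the standard.
  Stage II.1 is satisfied; the onus moves to the operator.
At Stage II.2 the operator must meet the balance of probabilities (weight is at least 50): on (g) the weight is 53, ≥ 50, so (g) meets the standard; on (h) the weight is 65 less the opposing 14 gives net 51, ≥ 50, so (h) meets the standard.
  Stage II.2 carried; the final stage is satisfied.
Every stage carried; the operator prevails on this issue.
— Issue III —
Stage III.1 (subscriber, a heightened civil standard, weight is at least 73): (i) net 90−14=76 ≥ 73 — meets.
  Stage III.1 carried; the burden shifts to the operator.
Stage III.2 (operator, a preponderance, weight is at least 54): (j) net 71−23=48 < 54 — fails.
  The operator does not carry Stage III.2.
The analysis ends at Stage III.2; the subscriber prevails on this issue.
Per-issue: Issue I → subscriber; Issue II → operator; Issue III → subscriber. The subscriber must prevail on a majority of issues; overall, the subscriber prevails.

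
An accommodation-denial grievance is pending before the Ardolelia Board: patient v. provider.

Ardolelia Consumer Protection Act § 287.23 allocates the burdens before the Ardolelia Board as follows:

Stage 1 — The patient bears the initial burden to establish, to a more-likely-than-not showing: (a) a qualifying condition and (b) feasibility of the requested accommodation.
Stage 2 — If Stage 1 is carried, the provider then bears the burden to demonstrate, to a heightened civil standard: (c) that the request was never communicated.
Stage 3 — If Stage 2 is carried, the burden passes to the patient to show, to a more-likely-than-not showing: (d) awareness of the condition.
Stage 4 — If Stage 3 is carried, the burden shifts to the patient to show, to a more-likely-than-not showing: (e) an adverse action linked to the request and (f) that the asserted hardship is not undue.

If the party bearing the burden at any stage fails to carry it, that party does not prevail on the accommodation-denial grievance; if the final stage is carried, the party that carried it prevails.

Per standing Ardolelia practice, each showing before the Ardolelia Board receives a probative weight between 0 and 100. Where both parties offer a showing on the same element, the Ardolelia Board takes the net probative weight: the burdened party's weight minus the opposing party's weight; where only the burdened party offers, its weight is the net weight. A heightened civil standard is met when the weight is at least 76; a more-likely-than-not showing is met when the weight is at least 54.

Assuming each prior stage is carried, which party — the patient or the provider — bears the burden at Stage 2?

provider

Stage 2's rule assigns the burden to the provider (to a heightened civil standard).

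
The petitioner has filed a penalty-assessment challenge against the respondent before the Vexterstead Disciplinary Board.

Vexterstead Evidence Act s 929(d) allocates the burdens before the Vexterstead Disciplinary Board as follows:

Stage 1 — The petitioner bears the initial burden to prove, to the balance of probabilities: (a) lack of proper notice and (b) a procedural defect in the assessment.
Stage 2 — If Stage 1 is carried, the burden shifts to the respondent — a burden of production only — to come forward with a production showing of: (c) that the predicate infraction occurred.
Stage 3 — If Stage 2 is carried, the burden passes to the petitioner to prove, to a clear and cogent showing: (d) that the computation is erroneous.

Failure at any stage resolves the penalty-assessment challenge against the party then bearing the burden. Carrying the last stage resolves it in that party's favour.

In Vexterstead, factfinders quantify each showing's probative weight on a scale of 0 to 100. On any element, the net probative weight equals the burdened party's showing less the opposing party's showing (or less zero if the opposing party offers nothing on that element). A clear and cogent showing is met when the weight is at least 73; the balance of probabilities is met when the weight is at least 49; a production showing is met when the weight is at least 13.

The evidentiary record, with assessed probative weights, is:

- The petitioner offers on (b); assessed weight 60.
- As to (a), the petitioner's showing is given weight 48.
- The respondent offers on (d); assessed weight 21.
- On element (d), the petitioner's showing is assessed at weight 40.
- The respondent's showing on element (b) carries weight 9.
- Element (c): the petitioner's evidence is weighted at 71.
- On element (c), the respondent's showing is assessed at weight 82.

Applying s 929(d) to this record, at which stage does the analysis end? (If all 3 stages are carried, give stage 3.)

stage 1

Stage 1 — burden on petitioner; standard: the balance of probabilities (weight is at least 49).
    (a): 48 < 49 [not met]
    (b): 60 − 9 = 51 ≥ 49 [met]
  The petitioner does not carry Stage 1.
The respondent prevails.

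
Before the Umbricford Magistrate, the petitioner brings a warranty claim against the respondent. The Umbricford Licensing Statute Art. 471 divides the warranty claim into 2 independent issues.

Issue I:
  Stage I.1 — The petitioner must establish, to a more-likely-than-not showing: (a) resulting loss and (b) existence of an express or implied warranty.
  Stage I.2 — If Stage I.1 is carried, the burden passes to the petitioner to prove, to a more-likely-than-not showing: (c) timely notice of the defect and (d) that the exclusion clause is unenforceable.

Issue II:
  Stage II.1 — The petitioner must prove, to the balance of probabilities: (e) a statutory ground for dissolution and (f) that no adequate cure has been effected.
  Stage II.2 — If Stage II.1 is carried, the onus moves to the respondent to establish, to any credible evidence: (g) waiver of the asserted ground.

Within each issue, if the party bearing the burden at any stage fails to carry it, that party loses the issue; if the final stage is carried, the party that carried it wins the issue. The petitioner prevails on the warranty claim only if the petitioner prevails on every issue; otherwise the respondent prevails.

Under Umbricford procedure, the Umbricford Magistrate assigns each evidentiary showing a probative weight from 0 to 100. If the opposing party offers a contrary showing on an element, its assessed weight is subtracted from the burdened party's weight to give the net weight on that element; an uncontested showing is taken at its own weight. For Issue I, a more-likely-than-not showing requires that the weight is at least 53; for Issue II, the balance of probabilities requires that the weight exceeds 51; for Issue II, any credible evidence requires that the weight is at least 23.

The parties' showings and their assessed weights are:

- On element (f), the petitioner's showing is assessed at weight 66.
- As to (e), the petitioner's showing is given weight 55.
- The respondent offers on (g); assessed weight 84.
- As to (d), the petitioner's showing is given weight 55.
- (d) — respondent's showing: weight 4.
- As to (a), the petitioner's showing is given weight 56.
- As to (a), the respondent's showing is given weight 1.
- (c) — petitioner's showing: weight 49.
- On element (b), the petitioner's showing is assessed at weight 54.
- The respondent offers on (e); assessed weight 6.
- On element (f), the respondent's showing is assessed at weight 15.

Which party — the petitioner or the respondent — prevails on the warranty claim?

respondent

— Issue I —
Stage I.1 — burden on petitioner; standard: a more-likely-than-not showing (weight is at least 53).
    (a): 56 − 1 = 55 ≥ 53 [met]
    (b): 54 ≥ 53 [met]
  Stage I.1 carried; the burden remains with the petitioner.
Stage I.2 — burden on petitioner; standard: a more-likely-than-not showing (weight is at least 53).
    (c): 49 < 53 [not met]
    (d): 55 − 4 = 51 < 53 [not met]
  The petitioner does not carry Stage I.2.
The respondent prevails on this issue.
— Issue II —
Stage II.1 — burden on petitioner; standard: the balance of probabilities (weight exceeds 51).
    (e): 55 − 6 = 49 ≤ 51 [not met]
    (f): 66 − 15 = 51 ≤ 51 [not met]
  Not every element is met, so the petitioner fails to carry Stage II.1.
So the respondent prevails on this issue.
Per-issue: Issue I → respondent; Issue II → respondent. The petitioner must prevail on every issue; overall, the respondent prevails.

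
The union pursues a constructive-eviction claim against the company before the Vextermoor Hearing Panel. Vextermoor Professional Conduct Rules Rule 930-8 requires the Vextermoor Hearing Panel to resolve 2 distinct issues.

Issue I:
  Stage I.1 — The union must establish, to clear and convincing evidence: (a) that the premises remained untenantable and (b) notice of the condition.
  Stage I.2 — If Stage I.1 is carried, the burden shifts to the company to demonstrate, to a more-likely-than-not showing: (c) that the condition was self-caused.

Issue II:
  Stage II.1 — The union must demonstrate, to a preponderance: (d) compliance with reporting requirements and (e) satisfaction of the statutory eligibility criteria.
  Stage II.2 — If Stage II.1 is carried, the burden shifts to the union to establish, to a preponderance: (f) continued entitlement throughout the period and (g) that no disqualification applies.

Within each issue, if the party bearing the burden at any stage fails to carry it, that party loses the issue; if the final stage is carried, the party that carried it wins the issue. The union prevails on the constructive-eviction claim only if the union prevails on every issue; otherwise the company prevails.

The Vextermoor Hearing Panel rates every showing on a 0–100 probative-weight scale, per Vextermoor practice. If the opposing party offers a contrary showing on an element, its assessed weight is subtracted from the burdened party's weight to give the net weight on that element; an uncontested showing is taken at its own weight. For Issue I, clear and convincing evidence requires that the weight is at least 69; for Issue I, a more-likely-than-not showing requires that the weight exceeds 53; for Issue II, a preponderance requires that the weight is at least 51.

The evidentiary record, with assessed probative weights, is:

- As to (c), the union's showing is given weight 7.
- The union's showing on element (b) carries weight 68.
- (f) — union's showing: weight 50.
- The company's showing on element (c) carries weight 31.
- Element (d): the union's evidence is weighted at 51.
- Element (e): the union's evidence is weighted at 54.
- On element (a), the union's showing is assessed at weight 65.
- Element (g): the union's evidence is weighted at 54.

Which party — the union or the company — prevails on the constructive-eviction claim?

company

— Issue I —
Stage I.1 — burden on union; standard: clear and convincing evidence (weight is at least 69).
    (a): 65 < 69 [not met]
    (b): 68 < 69 [not met]
  Stage I.1 not carried; the union fails its burden.
The company prevails on this issue.
— Issue II —
Stage II.1 — burden on union; standard: a preponderance (weight is at least 51).
    (d): 51 ≥ 51 [met]
    (e): 54 ≥ 51 [met]
  Stage II.1 carried; the burden remains with the union.
Stage II.2 — burden on union; standard: a preponderance (weight is at least 51).
    (f): 50 < 51 [not met]
    (g): 54 ≥ 51 [met]
  Not every element is met, so the union fails to carry Stage II.2.
The company prevails on this issue.
Per-issue: Issue I → company; Issue II → company. The union must prevail on every issue; overall, the company prevails.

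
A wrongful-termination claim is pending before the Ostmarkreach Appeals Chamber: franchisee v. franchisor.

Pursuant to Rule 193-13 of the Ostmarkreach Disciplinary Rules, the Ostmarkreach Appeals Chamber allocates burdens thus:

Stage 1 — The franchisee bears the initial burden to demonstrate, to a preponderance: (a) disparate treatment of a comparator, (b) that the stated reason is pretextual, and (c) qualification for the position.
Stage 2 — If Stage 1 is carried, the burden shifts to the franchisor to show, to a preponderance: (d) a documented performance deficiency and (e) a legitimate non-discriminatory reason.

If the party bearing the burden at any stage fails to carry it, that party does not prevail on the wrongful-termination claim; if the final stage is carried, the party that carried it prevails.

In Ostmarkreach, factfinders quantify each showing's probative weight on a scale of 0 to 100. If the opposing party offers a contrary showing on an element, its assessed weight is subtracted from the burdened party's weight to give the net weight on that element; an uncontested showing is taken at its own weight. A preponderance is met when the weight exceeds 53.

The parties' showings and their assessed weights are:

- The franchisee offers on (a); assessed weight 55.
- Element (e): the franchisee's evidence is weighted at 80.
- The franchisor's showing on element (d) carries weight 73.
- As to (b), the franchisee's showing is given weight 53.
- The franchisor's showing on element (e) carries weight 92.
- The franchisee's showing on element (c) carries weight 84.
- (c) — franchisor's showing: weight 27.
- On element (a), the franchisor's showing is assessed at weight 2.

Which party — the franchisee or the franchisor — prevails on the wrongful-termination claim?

At Stage 1 the franchisee must meet a preponderance (weight exceeds 53): on (a) the weight is 55 less the opposing 2 gives net 53, ≤ 53, so (a) does not meet the standard; on (b) the weight is 53, ≤ 53, so (b) does not meet the standard; on (c) the weight is 84 less the opposing 27 gives net 57, > 53, so (c) meets the standard.
  Not every element is met, so the franchisee fails to carry Stage 1.
The analysis ends at Stage 1; the franchisor prevails.

franchisor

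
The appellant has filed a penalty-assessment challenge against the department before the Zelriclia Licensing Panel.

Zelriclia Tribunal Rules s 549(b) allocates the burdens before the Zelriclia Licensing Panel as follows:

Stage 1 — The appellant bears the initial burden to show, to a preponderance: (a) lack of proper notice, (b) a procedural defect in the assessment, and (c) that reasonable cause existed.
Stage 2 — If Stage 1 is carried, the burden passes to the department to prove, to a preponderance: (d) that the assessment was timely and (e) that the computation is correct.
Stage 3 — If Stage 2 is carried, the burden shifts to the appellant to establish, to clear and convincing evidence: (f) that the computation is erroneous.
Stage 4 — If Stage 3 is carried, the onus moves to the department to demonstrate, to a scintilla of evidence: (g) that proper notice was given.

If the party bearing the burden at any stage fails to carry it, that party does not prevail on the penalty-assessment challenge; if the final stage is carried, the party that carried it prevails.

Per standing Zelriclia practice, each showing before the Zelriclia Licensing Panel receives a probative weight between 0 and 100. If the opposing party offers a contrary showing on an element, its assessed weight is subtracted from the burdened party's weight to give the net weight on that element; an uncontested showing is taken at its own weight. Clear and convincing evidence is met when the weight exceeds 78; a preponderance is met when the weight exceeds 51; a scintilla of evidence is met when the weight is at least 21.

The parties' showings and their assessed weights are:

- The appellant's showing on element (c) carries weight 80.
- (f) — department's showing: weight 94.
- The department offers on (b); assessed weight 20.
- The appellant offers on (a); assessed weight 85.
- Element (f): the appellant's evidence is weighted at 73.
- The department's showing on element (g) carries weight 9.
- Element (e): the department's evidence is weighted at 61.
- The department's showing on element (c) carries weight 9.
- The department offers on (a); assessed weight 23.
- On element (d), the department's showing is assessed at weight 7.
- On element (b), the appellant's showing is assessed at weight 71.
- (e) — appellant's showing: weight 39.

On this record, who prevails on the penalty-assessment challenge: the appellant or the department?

department

Stage 1 (appellant, a preponderance, weight exceeds 51): (a) net 85−23=62 > 51 — meets; (b) net 71−20=51 ≤ 51 — fails; (c) net 80−9=71 > 51 — meets.
  The appellant does not carry Stage 1.
So the department prevails.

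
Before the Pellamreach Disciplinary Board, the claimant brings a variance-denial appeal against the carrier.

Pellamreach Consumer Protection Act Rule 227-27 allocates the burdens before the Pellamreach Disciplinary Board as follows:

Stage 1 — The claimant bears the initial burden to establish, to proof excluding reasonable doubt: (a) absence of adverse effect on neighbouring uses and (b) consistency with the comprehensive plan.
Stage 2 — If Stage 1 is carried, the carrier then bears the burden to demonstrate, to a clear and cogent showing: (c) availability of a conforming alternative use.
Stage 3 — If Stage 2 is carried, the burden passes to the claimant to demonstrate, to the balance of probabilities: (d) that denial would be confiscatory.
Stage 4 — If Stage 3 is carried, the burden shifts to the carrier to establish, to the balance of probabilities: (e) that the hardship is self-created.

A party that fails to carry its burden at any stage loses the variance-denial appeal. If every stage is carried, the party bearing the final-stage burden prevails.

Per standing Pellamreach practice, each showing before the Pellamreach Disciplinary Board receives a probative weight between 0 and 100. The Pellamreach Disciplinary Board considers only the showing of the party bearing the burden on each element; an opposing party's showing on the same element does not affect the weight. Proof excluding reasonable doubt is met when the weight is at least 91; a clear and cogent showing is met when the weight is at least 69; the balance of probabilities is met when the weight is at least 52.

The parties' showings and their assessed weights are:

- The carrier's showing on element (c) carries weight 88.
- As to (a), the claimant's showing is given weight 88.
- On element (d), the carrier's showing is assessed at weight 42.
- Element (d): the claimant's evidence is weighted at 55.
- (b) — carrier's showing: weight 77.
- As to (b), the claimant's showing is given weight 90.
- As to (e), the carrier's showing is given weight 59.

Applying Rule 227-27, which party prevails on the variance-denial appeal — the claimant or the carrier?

Stage 1 (claimant, proof excluding reasonable doubt, weight is at least 91): (a) 88 < 91 — fails; (b) 90 (carrier's 77 disregarded) < 91 — fails.
  Stage 1 not carried; the claimant fails its burden.
The analysis ends at Stage 1; the carrier prevails.

carrier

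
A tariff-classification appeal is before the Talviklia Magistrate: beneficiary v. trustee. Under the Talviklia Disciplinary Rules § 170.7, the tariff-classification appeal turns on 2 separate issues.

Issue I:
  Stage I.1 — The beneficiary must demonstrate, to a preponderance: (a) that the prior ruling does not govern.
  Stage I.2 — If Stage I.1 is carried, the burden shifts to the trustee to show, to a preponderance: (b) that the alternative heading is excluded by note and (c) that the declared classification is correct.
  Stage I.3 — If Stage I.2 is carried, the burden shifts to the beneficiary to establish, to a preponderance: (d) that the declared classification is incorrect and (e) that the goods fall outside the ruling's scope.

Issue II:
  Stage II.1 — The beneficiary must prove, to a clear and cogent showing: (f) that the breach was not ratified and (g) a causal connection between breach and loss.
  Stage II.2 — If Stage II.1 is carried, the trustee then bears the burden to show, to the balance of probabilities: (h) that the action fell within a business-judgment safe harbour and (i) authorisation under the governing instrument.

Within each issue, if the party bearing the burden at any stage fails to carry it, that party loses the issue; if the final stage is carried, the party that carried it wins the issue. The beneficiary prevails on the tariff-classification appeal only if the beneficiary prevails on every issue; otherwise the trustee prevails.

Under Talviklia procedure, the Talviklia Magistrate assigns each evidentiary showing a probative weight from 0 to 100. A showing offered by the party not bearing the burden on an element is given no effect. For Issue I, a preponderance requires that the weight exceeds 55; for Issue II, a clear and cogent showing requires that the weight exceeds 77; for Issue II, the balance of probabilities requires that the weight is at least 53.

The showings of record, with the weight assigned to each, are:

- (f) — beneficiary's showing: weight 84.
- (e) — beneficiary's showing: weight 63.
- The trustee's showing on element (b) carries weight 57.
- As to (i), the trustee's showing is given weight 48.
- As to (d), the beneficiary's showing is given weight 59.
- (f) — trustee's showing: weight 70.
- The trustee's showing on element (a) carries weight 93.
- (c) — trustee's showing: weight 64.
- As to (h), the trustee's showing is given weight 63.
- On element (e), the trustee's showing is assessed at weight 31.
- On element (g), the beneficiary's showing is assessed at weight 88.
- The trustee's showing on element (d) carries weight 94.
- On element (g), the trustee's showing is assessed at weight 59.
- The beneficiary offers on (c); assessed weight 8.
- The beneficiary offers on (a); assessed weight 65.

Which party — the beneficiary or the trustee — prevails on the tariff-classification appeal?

— Issue I —
At Stage I.1 the beneficiary must meet a preponderance (weight exceeds 55): on (a) the weight is 65 (the trustee's 93 is given no effect), which does exceed 55, so (a) meets the standard.
  The beneficiary carries Stage I.1; the trustee now bears the burden.
At Stage I.2 the trustee must meet a preponderance (weight exceeds 55): on (b) the weight is 57, which does exceed 55, so (b) meets the standard; on (c) the weight is 64 (the beneficiary's 8 is given no effect), > 55, so (c) meets the standard.
  The trustee carries Stage I.2; the beneficiary now bears the burden.
At Stage I.3 the beneficiary must meet a preponderance (weight exceeds 55): on (d) the weight is 59 (the trustee's 94 is given no effect), which does exceed 55, so (d) meets the standard; on (e) the weight is 63 (the trustee's 31 is given no effect), which does exceed 55, so (e) meets the standard.
  All elements met at the final stage.
With every stage satisfied, the beneficiary prevails on this issue.
— Issue II —
At Stage II.1 the beneficiary must meet a clear and cogent showing (weight exceeds 77): on (f) the weight is 84 (the trustee's 70 is given no effect), > 77, so (f) meets the standard; on (g) the weight is 88 (the trustee's 59 is given no effect), > 77, so (g) meets the standard.
  Stage II.1 is satisfied; the onus moves to the trustee.
At Stage II.2 the trustee must meet the balance of probabilities (weight is at least 53): on (h) the weight is 63, which does reach 53, so (h) meets the standard; on (i) the weight is 48, < 53, so (i) does not meet the standard.
  Not every element is met, so the trustee fails to carry Stage II.2.
The beneficiary prevails on this issue.
Per-issue: Issue I → beneficiary; Issue II → beneficiary. The beneficiary must prevail on every issue; overall, the beneficiary prevails.

beneficiary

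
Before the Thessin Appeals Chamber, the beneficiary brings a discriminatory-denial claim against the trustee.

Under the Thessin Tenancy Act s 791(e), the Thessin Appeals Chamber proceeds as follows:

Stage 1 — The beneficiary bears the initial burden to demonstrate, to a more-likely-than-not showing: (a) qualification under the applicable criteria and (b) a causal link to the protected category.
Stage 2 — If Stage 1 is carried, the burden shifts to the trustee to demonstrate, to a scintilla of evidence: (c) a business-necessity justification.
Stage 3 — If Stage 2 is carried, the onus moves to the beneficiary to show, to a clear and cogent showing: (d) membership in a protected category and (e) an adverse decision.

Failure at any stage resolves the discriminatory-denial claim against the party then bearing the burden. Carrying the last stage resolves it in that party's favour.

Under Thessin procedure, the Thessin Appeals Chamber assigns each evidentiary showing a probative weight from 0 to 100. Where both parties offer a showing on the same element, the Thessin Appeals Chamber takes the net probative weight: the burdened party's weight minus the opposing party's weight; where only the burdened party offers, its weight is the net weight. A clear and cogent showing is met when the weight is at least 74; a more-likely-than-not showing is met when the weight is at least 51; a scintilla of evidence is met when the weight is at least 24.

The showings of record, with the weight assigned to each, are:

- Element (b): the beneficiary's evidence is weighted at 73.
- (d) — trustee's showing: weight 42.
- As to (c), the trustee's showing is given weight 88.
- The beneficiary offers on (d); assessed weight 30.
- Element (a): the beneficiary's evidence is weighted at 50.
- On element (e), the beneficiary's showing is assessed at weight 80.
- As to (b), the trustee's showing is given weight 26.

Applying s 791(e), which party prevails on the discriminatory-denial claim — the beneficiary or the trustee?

Stage 1 — burden on beneficiary; standard: a more-likely-than-not showing (weight is at least 51).
    (a): 50 < 51 [not met]
    (b): 73 − 26 = 47 < 51 [not met]
  Stage 1 not carried; the beneficiary fails its burden.
The analysis ends at Stage 1; the trustee prevails.

trustee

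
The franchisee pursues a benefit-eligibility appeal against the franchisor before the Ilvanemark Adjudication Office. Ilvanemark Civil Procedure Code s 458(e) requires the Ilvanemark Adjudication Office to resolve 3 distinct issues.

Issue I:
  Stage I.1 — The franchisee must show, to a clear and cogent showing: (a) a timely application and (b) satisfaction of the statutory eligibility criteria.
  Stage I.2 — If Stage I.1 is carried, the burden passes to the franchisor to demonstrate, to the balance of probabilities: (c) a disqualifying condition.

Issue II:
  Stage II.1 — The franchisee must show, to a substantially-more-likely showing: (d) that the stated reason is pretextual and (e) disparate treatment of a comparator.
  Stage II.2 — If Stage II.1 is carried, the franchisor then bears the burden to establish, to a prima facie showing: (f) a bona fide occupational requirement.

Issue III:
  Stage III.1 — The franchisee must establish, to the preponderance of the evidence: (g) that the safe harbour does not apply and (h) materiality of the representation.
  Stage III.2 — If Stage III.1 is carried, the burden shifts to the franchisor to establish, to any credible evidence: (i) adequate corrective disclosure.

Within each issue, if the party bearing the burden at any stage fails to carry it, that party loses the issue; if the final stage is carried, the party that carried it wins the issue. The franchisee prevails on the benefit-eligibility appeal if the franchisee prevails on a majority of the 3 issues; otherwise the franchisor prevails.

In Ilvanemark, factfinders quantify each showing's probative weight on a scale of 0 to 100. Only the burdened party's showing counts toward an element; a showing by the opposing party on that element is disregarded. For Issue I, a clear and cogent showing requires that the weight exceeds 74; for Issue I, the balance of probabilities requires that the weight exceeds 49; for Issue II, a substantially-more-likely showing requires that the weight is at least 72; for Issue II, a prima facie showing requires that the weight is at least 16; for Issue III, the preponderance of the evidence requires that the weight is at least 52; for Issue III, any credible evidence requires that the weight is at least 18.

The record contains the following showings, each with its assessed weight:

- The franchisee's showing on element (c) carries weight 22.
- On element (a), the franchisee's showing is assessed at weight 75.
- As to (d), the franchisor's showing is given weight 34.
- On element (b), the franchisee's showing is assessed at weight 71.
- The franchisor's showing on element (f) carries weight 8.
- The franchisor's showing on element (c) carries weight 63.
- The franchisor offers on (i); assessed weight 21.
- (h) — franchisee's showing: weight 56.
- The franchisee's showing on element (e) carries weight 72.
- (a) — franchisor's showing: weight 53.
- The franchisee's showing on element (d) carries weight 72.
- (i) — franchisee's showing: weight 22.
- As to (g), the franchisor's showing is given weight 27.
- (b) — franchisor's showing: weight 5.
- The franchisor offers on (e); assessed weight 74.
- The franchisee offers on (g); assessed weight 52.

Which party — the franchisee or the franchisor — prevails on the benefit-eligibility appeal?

— Issue I —
Stage I.1 (franchisee, a clear and cogent showing, weight exceeds 74): (a) 75 (franchisor's 53 disregarded) > 74 — meets; (b) 71 (franchisor's 5 disregarded) ≤ 74 — fails.
  The franchisee does not carry Stage I.1.
The analysis ends at Stage I.1; the franchisor prevails on this issue.
— Issue II —
Stage II.1 — burden on franchisee; standard: a substantially-more-likely showing (weight is at least 72).
    (d): 72 (franchisor's 34 disregarded) ≥ 72 [met]
    (e): 72 (franchisor's 74 disregarded) ≥ 72 [met]
  Stage II.1 is satisfied; the onus moves to the franchisor.
Stage II.2 — burden on franchisor; standard: a prima facie showing (weight is at least 16).
    (f): 8 < 16 [not met]
  Stage II.2 not carried; the franchisor fails its burden.
The franchisee prevails on this issue.
— Issue III —
Stage III.1 — burden on franchisee; standard: the preponderance of the evidence (weight is at least 52).
    (g): 52 (franchisor's 27 disregarded) ≥ 52 [met]
    (h): 56 ≥ 52 [met]
  Stage III.1 carried; the burden shifts to the franchisor.
Stage III.2 — burden on franchisor; standard: any credible evidence (weight is at least 18).
    (i): 21 (franchisee's 22 disregarded) ≥ 18 [met]
  All elements met at the final stage.
With every stage satisfied, the franchisor prevails on this issue.
Per-issue: Issue I → franchisor; Issue II → franchisee; Issue III → franchisor. The franchisee must prevail on a majority of issues; overall, the franchisor prevails.

franchisor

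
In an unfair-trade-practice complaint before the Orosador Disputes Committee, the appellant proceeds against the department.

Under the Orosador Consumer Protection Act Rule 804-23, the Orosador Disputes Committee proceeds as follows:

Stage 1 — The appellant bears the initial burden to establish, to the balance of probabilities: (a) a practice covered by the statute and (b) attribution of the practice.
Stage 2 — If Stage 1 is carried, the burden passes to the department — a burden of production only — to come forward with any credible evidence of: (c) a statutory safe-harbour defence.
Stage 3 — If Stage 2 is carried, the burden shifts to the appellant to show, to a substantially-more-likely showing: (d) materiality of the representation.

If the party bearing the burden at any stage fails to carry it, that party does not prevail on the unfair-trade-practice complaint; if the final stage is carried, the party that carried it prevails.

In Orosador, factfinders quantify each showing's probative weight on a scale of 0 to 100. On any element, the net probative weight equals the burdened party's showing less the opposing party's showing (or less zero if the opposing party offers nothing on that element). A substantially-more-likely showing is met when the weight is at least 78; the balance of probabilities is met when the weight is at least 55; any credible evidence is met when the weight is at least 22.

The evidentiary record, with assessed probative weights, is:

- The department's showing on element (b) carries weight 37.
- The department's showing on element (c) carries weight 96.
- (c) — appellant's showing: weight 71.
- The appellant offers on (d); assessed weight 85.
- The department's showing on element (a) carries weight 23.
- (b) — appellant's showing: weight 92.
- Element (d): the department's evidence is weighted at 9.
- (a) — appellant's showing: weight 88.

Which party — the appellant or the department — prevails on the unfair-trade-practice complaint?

Stage 1 (appellant, the balance of probabilities, weight is at least 55): (a) net 88−23=65 ≥ 55 — meets; (b) net 92−37=55 ≥ 55 — meets.
  All elements met. The burden passes to the department.
Stage 2 (department, any credible evidence, weight is at least 22): (c) net 96−71=25 ≥ 22 — meets.
  All elements met. The burden passes to the appellant.
Stage 3 (appellant, a substantially-more-likely showing, weight is at least 78): (d) net 85−9=76 < 78 — fails.
  The appellant does not carry Stage 3.
The department prevails.

department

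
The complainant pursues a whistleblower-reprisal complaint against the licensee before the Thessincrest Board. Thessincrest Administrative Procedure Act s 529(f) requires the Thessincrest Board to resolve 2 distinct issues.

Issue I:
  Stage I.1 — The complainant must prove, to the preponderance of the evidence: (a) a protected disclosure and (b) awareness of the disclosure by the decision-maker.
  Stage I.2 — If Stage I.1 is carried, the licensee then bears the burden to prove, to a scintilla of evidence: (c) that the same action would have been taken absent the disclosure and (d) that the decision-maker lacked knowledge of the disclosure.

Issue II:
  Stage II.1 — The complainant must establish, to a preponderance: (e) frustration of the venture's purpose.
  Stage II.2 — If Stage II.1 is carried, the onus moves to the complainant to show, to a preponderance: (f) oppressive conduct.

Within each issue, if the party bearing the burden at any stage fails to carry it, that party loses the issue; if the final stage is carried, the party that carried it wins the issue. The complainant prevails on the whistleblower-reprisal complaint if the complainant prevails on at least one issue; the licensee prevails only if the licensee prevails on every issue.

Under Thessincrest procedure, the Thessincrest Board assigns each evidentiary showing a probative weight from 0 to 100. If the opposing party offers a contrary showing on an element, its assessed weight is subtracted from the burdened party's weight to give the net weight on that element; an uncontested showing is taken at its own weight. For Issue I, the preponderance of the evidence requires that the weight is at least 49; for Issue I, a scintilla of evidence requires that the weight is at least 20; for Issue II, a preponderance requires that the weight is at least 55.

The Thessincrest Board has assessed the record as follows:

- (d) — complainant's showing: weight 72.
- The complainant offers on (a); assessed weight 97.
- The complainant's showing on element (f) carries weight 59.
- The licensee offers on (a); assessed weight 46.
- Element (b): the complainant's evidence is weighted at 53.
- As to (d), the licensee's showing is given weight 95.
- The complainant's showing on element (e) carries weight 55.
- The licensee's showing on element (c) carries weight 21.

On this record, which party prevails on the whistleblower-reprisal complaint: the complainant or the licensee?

— Issue I —
Stage I.1 — burden on complainant; standard: the preponderance of the evidence (weight is at least 49).
    (a): 97 − 46 = 51 ≥ 49 [met]
    (b): 53 ≥ 49 [met]
  Stage I.1 is satisfied; the onus moves to the licensee.
Stage I.2 — burden on licensee; standard: a scintilla of evidence (weight is at least 20).
    (c): 21 ≥ 20 [met]
    (d): 95 − 72 = 23 ≥ 20 [met]
  Stage I.2 carried; the final stage is satisfied.
All stages carried — the licensee prevails on this issue.
— Issue II —
Stage II.1 (complainant, a preponderance, weight is at least 55): (e) 55 ≥ 55 — meets.
  Stage II.1 carried; the burden remains with the complainant.
Stage II.2 (complainant, a preponderance, weight is at least 55): (f) 59 ≥ 55 — meets.
  Stage II.2 carried; the final stage is satisfied.
With every stage satisfied, the complainant prevails on this issue.
Per-issue: Issue I → licensee; Issue II → complainant. The complainant must prevail on at least one issue; overall, the complainant prevails.

complainant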